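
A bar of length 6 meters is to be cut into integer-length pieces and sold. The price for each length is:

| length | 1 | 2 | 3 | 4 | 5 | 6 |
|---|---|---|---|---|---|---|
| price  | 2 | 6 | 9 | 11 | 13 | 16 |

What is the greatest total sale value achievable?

18

Let v[k] be the best obtainable value from length k. For each k, try every first piece i and keep the best of price[i] + v[k−i].
v[1] = 2
v[2] = 6
v[3] = 9
v[4] = 12  (first piece 2, then v[2]=6)
v[5] = 15  (first piece 2, then v[3]=9)
v[6] = 18  (first piece 2, then v[4]=12)
One optimal cutting: 2 + 2 + 2 → $6 + $6 + $6 = $18.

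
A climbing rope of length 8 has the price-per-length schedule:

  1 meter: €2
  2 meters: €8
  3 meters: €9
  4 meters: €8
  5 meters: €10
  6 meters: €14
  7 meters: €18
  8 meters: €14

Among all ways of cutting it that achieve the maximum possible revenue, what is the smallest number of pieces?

4

Let r[k] be the best obtainable value from length k. For each k, try every first piece i and keep the best of price[i] + r[k−i].
r[1] = 2
r[2] = 8
r[3] = 10  (first piece 1, then r[2]=8)
r[4] = 16  (first piece 2, then r[2]=8)
r[5] = 18  (first piece 1, then r[4]=16)
r[6] = 24  (first piece 2, then r[4]=16)
r[7] = 26  (first piece 1, then r[6]=24)
r[8] = 32  (first piece 2, then r[6]=24)
Maximum revenue is €32.
Now minimize piece count subject to staying optimal: for each k, pieces[k] = 1 + min over i with p[i]+r[k−i]=r[k] of pieces[k−i].
pieces[5] = 3
pieces[6] = 3
pieces[7] = 4
pieces[8] = 4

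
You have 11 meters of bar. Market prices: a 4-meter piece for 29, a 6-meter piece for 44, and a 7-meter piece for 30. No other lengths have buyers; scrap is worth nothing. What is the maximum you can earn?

Consider every possible first cut. f[k] is the best of p[i]+f[k−i] over all sellable i≤k.
f[1] = 0
f[2] = 0
f[3] = 0
f[4] = 29
f[5] = 29
f[6] = max(29+0, 44+0) = 44
f[7] = max(29+0, 44+0, 30+0) = 44
f[8] = max(29+29, 44+0, 30+0) = 58
f[9] = max(29+29, 44+0, 30+0) = 58
f[10] = max(29+44, 44+29, 30+0) = 73
f[11] = max(29+44, 44+29, 30+29) = 73
One optimal cutting: pieces 6 + 4 with 1 meter of scrap → 73.

73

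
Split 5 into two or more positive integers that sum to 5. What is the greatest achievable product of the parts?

6

Fill m[k] for k=2..5: at each k try every first piece i and multiply by the better of (k−i) uncut or m[k−i].
m[2] = 1×max(1,0) = 1×1 = 1
m[3] = 1×max(2,1) = 1×2 = 2
m[4] = 2×max(2,1) = 2×2 = 4
m[5] = 2×max(3,2) = 2×3 = 6
One optimal split: 3 + 2; product 3×2 = 6.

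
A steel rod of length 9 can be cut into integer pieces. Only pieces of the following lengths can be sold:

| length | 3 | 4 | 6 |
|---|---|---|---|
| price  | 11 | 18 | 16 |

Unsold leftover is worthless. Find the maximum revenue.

36

Build best[k] bottom-up: best[k] = max over allowed piece i of (p[i] + best[k−i]).
best[1] = 0
best[2] = 0
best[3] = 11
best[4] = max(11+0, 18+0) = 18
best[5] = max(11+0, 18+0) = 18
best[6] = max(11+11, 18+0, 16+0) = 22
best[7] = max(11+18, 18+11, 16+0) = 29
best[8] = max(11+18, 18+18, 16+0) = 36
best[9] = max(11+22, 18+18, 16+11) = 36
One optimal cutting: pieces 4 + 4 with 1 unit of scrap → $36.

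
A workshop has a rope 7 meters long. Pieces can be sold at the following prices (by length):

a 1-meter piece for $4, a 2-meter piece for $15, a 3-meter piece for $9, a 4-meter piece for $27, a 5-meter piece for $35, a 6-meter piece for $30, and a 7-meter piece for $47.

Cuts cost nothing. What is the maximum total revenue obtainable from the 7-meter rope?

50

Let r[k] be the best obtainable value from length k. For each k, try every first piece i and keep the best of price[i] + r[k−i].
r[1] = 4
r[2] = max(4+4, 15+0) = 15
r[3] = max(4+15, 15+4, 9+0) = 19
r[4] = max(4+19, 15+15, 9+4, 27+0) = 30
r[5] = max(4+30, 15+19, 9+15, 27+4, 35+0) = 35
r[6] = max(4+35, 15+30, 9+19, 27+15, 35+4, 30+0) = 45
r[7] = max(4+45, 15+35, 9+30, …, 30+4, 47+0) = 50
One optimal cutting: 5 + 2 → $35 + $15 = $50.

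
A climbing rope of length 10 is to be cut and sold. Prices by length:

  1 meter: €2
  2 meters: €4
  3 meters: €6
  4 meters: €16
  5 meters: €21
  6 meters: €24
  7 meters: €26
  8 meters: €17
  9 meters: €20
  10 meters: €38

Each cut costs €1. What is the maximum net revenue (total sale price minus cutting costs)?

41

Let net[k] be the best obtainable value from length k. For each k, try every first piece i and keep the best of price[i] + net[k−i] minus the 1 cut fee when i<k.
net[1] = 2
net[2] = max(2+2-1, 4+0) = 4
net[3] = max(2+4-1, 4+2-1, 6+0) = 6
net[4] = max(2+6-1, 4+4-1, 6+2-1, 16+0) = 16
net[5] = max(2+16-1, 4+6-1, 6+4-1, 16+2-1, 21+0) = 21
net[6] = max(2+21-1, 4+16-1, 6+6-1, 16+4-1, 21+2-1, 24+0) = 24
net[7] = max(2+24-1, 4+21-1, 6+16-1, …, 24+2-1, 26+0) = 26
net[8] = max(2+26-1, 4+24-1, 6+21-1, …, 26+2-1, 17+0) = 31
net[9] = max(2+31-1, 4+26-1, 6+24-1, …, 17+2-1, 20+0) = 36
net[10] = max(2+36-1, 4+31-1, 6+26-1, …, 20+2-1, 38+0) = 41
One optimal plan: pieces 5 + 5 (1 cut) → €42 − €1 = €41.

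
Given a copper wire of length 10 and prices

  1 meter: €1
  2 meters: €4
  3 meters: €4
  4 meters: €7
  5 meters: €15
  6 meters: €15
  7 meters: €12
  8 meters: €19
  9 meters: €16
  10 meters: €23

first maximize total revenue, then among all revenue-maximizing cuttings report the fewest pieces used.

Consider every possible first cut. r[k] is the best of p[i]+r[k−i] over all sellable i≤k.
r[1] = 1
r[2] = 4
r[3] = 5  (first piece 1, then r[2]=4)
r[4] = 8  (first piece 2, then r[2]=4)
r[5] = 15
r[6] = 16  (first piece 1, then r[5]=15)
r[7] = 19  (first piece 2, then r[5]=15)
r[8] = 20  (first piece 1, then r[7]=19)
r[9] = 23  (first piece 2, then r[7]=19)
r[10] = 30  (first piece 5, then r[5]=15)
Maximum revenue is €30.
Now minimize piece count subject to staying optimal: for each k, pieces[k] = 1 + min over i with p[i]+r[k−i]=r[k] of pieces[k−i].
pieces[7] = 2
pieces[8] = 3
pieces[9] = 3
pieces[10] = 2

2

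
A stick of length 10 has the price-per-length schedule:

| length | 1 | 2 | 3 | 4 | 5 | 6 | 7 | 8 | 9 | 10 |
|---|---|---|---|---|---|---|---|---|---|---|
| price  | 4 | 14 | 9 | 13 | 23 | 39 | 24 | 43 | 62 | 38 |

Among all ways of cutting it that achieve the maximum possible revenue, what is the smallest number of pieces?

Build r[k] bottom-up: r[k] = max over allowed piece i of (p[i] + r[k−i]).
r[1] = 4
r[2] = 14
r[3] = 18  (first piece 1, then r[2]=14)
r[4] = 28  (first piece 2, then r[2]=14)
r[5] = 32  (first piece 1, then r[4]=28)
r[6] = 42  (first piece 2, then r[4]=28)
r[7] = 46  (first piece 1, then r[6]=42)
r[8] = 56  (first piece 2, then r[6]=42)
r[9] = 62
r[10] = 70  (first piece 2, then r[8]=56)
Maximum revenue is $70.
Now minimize piece count subject to staying optimal: for each k, pieces[k] = 1 + min over i with p[i]+r[k−i]=r[k] of pieces[k−i].
pieces[7] = 4
pieces[8] = 4
pieces[9] = 1
pieces[10] = 5

5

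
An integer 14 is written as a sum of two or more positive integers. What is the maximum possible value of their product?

162

Define m[k] = max over 1≤i<k of i · max(k−i, m[k−i]); the inner max lets the remainder stay uncut if that's better.
m[2] = 1*max(1,0) = 1*1 = 1
m[3] = max(1*2, 2*1) = 2
m[4] = max(1*3, 2*2, 3*1) = 4
m[5] = max(1*4, 2*3, 3*2, 4*1) = 6
m[6] = max(1*6, 2*4, 3*3, 4*2, 5*1) = 9
m[7] = max(1*9, 2*6, 3*4, 4*3, 5*2, 6*1) = 12
m[8] = max(1*12, 2*9, 3*6, …, 6*2, 7*1) = 18
m[9] = max(1*18, 2*12, 3*9, …, 7*2, 8*1) = 27
m[10] = max(1*27, 2*18, 3*12, …, 8*2, 9*1) = 36
m[11] = max(1*36, 2*27, 3*18, …, 9*2, 10*1) = 54
m[12] = max(1*54, 2*36, 3*27, …, 10*2, 11*1) = 81
m[13] = max(1*81, 2*54, 3*36, …, 11*2, 12*1) = 108
m[14] = max(1*108, 2*81, 3*54, …, 12*2, 13*1) = 162
One optimal split: 3 + 3 + 3 + 3 + 2; product 3*3*3*3*2 = 162.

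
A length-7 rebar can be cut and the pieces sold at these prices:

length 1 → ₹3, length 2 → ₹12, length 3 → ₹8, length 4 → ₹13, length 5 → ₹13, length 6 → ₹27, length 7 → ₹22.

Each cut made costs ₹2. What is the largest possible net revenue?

Consider every possible first cut. r[k] is the best of p[i]+r[k−i] over all sellable i≤k, charging 2 whenever i<k.
r[1] = 3
r[2] = 12
r[3] = 13  (first piece 1, then r[2]=12)
r[4] = 22  (first piece 2, then r[2]=12)
r[5] = 23  (first piece 1, then r[4]=22)
r[6] = 32  (first piece 2, then r[4]=22)
r[7] = 33  (first piece 1, then r[6]=32)
One optimal plan: pieces 2 + 2 + 2 + 1 (3 cuts) → ₹39 − ₹6 = ₹33.

33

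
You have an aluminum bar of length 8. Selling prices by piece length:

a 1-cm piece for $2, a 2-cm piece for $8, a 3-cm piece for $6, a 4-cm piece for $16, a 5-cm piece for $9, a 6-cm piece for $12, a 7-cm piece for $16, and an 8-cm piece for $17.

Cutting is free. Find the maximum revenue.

32

Consider every possible first cut. v[k] is the best of p[i]+v[k−i] over all sellable i≤k.
v[1] = 2
v[2] = max(2+2, 8+0) = 8
v[3] = max(2+8, 8+2, 6+0) = 10
v[4] = max(2+10, 8+8, 6+2, 16+0) = 16
v[5] = max(2+16, 8+10, 6+8, 16+2, 9+0) = 18
v[6] = max(2+18, 8+16, 6+10, 16+8, 9+2, 12+0) = 24
v[7] = max(2+24, 8+18, 6+16, …, 12+2, 16+0) = 26
v[8] = max(2+26, 8+24, 6+18, …, 16+2, 17+0) = 32
One optimal cutting: 2 + 2 + 2 + 2 → $8 + $8 + $8 + $8 = $32.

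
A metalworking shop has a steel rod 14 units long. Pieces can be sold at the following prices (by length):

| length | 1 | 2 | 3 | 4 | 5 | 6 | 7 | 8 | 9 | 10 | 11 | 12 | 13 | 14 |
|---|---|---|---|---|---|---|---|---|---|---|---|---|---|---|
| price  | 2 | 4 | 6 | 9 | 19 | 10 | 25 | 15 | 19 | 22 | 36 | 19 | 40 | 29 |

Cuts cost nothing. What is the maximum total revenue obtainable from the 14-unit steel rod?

50

Consider every possible first cut. R[k] is the best of p[i]+R[k−i] over all sellable i≤k.
R[1] = 2
R[2] = 4  (first piece 1, then R[1]=2)
R[3] = 6  (first piece 1, then R[2]=4)
R[4] = 9
R[5] = 19
R[6] = 21  (first piece 1, then R[5]=19)
R[7] = 25
R[8] = 27  (first piece 1, then R[7]=25)
R[9] = 29  (first piece 1, then R[8]=27)
R[10] = 38  (first piece 5, then R[5]=19)
R[11] = 40  (first piece 1, then R[10]=38)
R[12] = 44  (first piece 5, then R[7]=25)
R[13] = 46  (first piece 1, then R[12]=44)
R[14] = 50  (first piece 7, then R[7]=25)
One optimal cutting: 7 + 7 → $25 + $25 = $50.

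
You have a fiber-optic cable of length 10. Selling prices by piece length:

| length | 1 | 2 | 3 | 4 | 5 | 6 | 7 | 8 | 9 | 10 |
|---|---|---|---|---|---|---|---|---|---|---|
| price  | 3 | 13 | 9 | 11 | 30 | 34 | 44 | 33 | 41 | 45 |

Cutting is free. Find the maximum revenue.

Consider every possible first cut. R[k] is the best of p[i]+R[k−i] over all sellable i≤k.
R[1] = 3
R[2] = max(3+3, 13+0) = 13
R[3] = max(3+13, 13+3, 9+0) = 16
R[4] = max(3+16, 13+13, 9+3, 11+0) = 26
R[5] = max(3+26, 13+16, 9+13, 11+3, 30+0) = 30
R[6] = max(3+30, 13+26, 9+16, 11+13, 30+3, 34+0) = 39
R[7] = max(3+39, 13+30, 9+26, …, 34+3, 44+0) = 44
R[8] = max(3+44, 13+39, 9+30, …, 44+3, 33+0) = 52
R[9] = max(3+52, 13+44, 9+39, …, 33+3, 41+0) = 57
R[10] = max(3+57, 13+52, 9+44, …, 41+3, 45+0) = 65
One optimal cutting: 2 + 2 + 2 + 2 + 2 → $13 + $13 + $13 + $13 + $13 = $65.

65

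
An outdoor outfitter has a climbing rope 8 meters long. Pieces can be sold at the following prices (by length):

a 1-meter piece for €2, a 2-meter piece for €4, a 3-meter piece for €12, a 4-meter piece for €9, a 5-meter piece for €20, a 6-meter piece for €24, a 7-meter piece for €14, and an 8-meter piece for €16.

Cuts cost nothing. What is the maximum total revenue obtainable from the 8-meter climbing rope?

32

Let best[k] be the best obtainable value from length k. For each k, try every first piece i and keep the best of price[i] + best[k−i].
best[1] = 2
best[2] = max(2+2, 4+0) = 4
best[3] = max(2+4, 4+2, 12+0) = 12
best[4] = max(2+12, 4+4, 12+2, 9+0) = 14
best[5] = max(2+14, 4+12, 12+4, 9+2, 20+0) = 20
best[6] = max(2+20, 4+14, 12+12, 9+4, 20+2, 24+0) = 24
best[7] = max(2+24, 4+20, 12+14, …, 24+2, 14+0) = 26
best[8] = max(2+26, 4+24, 12+20, …, 14+2, 16+0) = 32
One optimal cutting: 5 + 3 → €20 + €12 = €32.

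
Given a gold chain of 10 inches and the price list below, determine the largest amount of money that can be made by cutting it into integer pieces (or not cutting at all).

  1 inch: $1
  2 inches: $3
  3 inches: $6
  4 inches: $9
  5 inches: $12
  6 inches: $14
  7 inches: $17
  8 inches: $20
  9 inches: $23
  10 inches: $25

Let R[k] be the best obtainable value from length k. For each k, try every first piece i and keep the best of price[i] + R[k−i].
R[1] = 1
R[2] = max(1+1, 3+0) = 3
R[3] = max(1+3, 3+1, 6+0) = 6
R[4] = max(1+6, 3+3, 6+1, 9+0) = 9
R[5] = max(1+9, 3+6, 6+3, 9+1, 12+0) = 12
R[6] = max(1+12, 3+9, 6+6, 9+3, 12+1, 14+0) = 14
R[7] = max(1+14, 3+12, 6+9, …, 14+1, 17+0) = 17
R[8] = max(1+17, 3+14, 6+12, …, 17+1, 20+0) = 20
R[9] = max(1+20, 3+17, 6+14, …, 20+1, 23+0) = 23
R[10] = max(1+23, 3+20, 6+17, …, 23+1, 25+0) = 25
Best is to sell the whole 10-inch piece uncut for $25.

25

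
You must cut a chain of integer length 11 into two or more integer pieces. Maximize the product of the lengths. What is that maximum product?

Fill g[k] for k=2..11: at each k try every first piece i and multiply by the better of (k−i) uncut or g[k−i].
g[2] = 1*max(1,0) = 1*1 = 1
g[3] = 1*max(2,1) = 1*2 = 2
g[4] = 2*max(2,1) = 2*2 = 4
g[5] = 2*max(3,2) = 2*3 = 6
g[6] = 3*max(3,2) = 3*3 = 9
g[7] = 2*max(5,6) = 2*6 = 12
g[8] = 2*max(6,9) = 2*9 = 18
g[9] = 3*max(6,9) = 3*9 = 27
g[10] = 2*max(8,18) = 2*18 = 36
g[11] = 2*max(9,27) = 2*27 = 54
One optimal split: 3 + 3 + 3 + 2; product 3*3*3*2 = 54.

54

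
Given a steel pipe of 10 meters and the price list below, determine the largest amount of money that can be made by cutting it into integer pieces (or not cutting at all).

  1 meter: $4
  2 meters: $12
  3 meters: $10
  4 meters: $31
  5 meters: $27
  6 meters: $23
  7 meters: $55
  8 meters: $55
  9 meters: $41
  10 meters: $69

74

Let v[k] be the best obtainable value from length k. For each k, try every first piece i and keep the best of price[i] + v[k−i].
v[1] = 4
v[2] = max(4+4, 12+0) = 12
v[3] = max(4+12, 12+4, 10+0) = 16
v[4] = max(4+16, 12+12, 10+4, 31+0) = 31
v[5] = max(4+31, 12+16, 10+12, 31+4, 27+0) = 35
v[6] = max(4+35, 12+31, 10+16, 31+12, 27+4, 23+0) = 43
v[7] = max(4+43, 12+35, 10+31, …, 23+4, 55+0) = 55
v[8] = max(4+55, 12+43, 10+35, …, 55+4, 55+0) = 62
v[9] = max(4+62, 12+55, 10+43, …, 55+4, 41+0) = 67
v[10] = max(4+67, 12+62, 10+55, …, 41+4, 69+0) = 74
One optimal cutting: 4 + 4 + 2 → $31 + $31 + $12 = $74.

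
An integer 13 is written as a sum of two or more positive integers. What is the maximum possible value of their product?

108

Define g[k] = max over 1≤i<k of i · max(k−i, g[k−i]); the inner max lets the remainder stay uncut if that's better.
g[2] = 1×max(1,0) = 1×1 = 1
g[3] = max(1×2, 2×1) = 2
g[4] = max(1×3, 2×2, 3×1) = 4
g[5] = max(1×4, 2×3, 3×2, 4×1) = 6
g[6] = max(1×6, 2×4, 3×3, 4×2, 5×1) = 9
g[7] = max(1×9, 2×6, 3×4, 4×3, 5×2, 6×1) = 12
g[8] = max(1×12, 2×9, 3×6, …, 6×2, 7×1) = 18
g[9] = max(1×18, 2×12, 3×9, …, 7×2, 8×1) = 27
g[10] = max(1×27, 2×18, 3×12, …, 8×2, 9×1) = 36
g[11] = max(1×36, 2×27, 3×18, …, 9×2, 10×1) = 54
g[12] = max(1×54, 2×36, 3×27, …, 10×2, 11×1) = 81
g[13] = max(1×81, 2×54, 3×36, …, 11×2, 12×1) = 108
One optimal split: 3 + 3 + 3 + 2 + 2; product 3×3×3×2×2 = 108.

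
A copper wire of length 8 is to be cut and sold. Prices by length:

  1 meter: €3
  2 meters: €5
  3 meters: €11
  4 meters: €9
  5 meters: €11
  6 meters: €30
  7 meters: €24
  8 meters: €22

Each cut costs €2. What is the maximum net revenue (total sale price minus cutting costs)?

Let net[k] be the best obtainable value from length k. For each k, try every first piece i and keep the best of price[i] + net[k−i] minus the 2 cut fee when i<k.
net[1] = 3
net[2] = 5
net[3] = 11
net[4] = 12  (first piece 1, then net[3]=11)
net[5] = 14  (first piece 2, then net[3]=11)
net[6] = 30
net[7] = 31  (first piece 1, then net[6]=30)
net[8] = 33  (first piece 2, then net[6]=30)
One optimal plan: pieces 6 + 2 (1 cut) → €35 − €2 = €33.

33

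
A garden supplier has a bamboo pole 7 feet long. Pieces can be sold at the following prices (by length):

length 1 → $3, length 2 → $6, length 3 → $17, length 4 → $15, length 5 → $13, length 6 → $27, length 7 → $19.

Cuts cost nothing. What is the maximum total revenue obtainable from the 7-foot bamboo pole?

Consider every possible first cut. r[k] is the best of p[i]+r[k−i] over all sellable i≤k.
r[1] = 3
r[2] = max(3+3, 6+0) = 6
r[3] = max(3+6, 6+3, 17+0) = 17
r[4] = max(3+17, 6+6, 17+3, 15+0) = 20
r[5] = max(3+20, 6+17, 17+6, 15+3, 13+0) = 23
r[6] = max(3+23, 6+20, 17+17, 15+6, 13+3, 27+0) = 34
r[7] = max(3+34, 6+23, 17+20, …, 27+3, 19+0) = 37
One optimal cutting: 3 + 3 + 1 → $17 + $17 + $3 = $37.

37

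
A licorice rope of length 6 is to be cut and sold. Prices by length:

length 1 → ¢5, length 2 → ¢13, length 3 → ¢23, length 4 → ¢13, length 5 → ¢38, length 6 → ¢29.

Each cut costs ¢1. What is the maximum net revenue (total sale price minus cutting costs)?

45

Consider every possible first cut. net[k] is the best of p[i]+net[k−i] over all sellable i≤k, charging 1 whenever i<k.
net[1] = 5
net[2] = max(5+5-1, 13+0) = 13
net[3] = max(5+13-1, 13+5-1, 23+0) = 23
net[4] = max(5+23-1, 13+13-1, 23+5-1, 13+0) = 27
net[5] = max(5+27-1, 13+23-1, 23+13-1, 13+5-1, 38+0) = 38
net[6] = max(5+38-1, 13+27-1, 23+23-1, 13+13-1, 38+5-1, 29+0) = 45
One optimal plan: pieces 3 + 3 (1 cut) → ¢46 − ¢1 = ¢45.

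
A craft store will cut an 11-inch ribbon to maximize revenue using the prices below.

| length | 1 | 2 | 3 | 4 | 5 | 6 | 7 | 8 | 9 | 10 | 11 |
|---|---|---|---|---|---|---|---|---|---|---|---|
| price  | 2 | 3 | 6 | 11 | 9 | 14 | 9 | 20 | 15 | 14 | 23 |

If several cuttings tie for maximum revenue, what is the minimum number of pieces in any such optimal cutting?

Build r[k] bottom-up: r[k] = max over allowed piece i of (p[i] + r[k−i]).
r[1] = 2
r[2] = max(2+2, 3+0) = 4
r[3] = max(2+4, 3+2, 6+0) = 6
r[4] = max(2+6, 3+4, 6+2, 11+0) = 11
r[5] = max(2+11, 3+6, 6+4, 11+2, 9+0) = 13
r[6] = max(2+13, 3+11, 6+6, 11+4, 9+2, 14+0) = 15
r[7] = max(2+15, 3+13, 6+11, …, 14+2, 9+0) = 17
r[8] = max(2+17, 3+15, 6+13, …, 9+2, 20+0) = 22
r[9] = max(2+22, 3+17, 6+15, …, 20+2, 15+0) = 24
r[10] = max(2+24, 3+22, 6+17, …, 15+2, 14+0) = 26
r[11] = max(2+26, 3+24, 6+22, …, 14+2, 23+0) = 28
Maximum revenue is ¢28.
Now minimize piece count subject to staying optimal: for each k, pieces[k] = 1 + min over i with p[i]+r[k−i]=r[k] of pieces[k−i].
pieces[8] = 2
pieces[9] = 3
pieces[10] = 4
pieces[11] = 3

3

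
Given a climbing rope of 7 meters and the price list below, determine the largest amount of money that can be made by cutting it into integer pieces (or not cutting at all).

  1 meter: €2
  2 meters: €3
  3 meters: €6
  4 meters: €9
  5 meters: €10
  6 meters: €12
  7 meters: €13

Let r[k] be the best obtainable value from length k. For each k, try every first piece i and keep the best of price[i] + r[k−i].
r[1] = 2
r[2] = max(2+2, 3+0) = 4
r[3] = max(2+4, 3+2, 6+0) = 6
r[4] = max(2+6, 3+4, 6+2, 9+0) = 9
r[5] = max(2+9, 3+6, 6+4, 9+2, 10+0) = 11
r[6] = max(2+11, 3+9, 6+6, 9+4, 10+2, 12+0) = 13
r[7] = max(2+13, 3+11, 6+9, …, 12+2, 13+0) = 15
One optimal cutting: 4 + 1 + 1 + 1 → €9 + €2 + €2 + €2 = €15.

15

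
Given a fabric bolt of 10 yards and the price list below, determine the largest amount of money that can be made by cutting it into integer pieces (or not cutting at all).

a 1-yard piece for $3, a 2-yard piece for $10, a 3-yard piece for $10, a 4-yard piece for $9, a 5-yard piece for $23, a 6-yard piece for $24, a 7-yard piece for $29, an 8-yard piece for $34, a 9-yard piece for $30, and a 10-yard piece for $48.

Build R[k] bottom-up: R[k] = max over allowed piece i of (p[i] + R[k−i]).
R[1] = 3
R[2] = max(3+3, 10+0) = 10
R[3] = max(3+10, 10+3, 10+0) = 13
R[4] = max(3+13, 10+10, 10+3, 9+0) = 20
R[5] = max(3+20, 10+13, 10+10, 9+3, 23+0) = 23
R[6] = max(3+23, 10+20, 10+13, 9+10, 23+3, 24+0) = 30
R[7] = max(3+30, 10+23, 10+20, …, 24+3, 29+0) = 33
R[8] = max(3+33, 10+30, 10+23, …, 29+3, 34+0) = 40
R[9] = max(3+40, 10+33, 10+30, …, 34+3, 30+0) = 43
R[10] = max(3+43, 10+40, 10+33, …, 30+3, 48+0) = 50
One optimal cutting: 2 + 2 + 2 + 2 + 2 → $10 + $10 + $10 + $10 + $10 = $50.

50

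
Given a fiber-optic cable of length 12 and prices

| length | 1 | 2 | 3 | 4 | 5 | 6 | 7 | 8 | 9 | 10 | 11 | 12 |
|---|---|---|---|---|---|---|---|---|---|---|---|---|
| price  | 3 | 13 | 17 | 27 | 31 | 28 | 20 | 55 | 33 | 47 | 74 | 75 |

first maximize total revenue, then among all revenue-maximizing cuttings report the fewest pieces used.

Let r[k] be the best obtainable value from length k. For each k, try every first piece i and keep the best of price[i] + r[k−i].
r[1] = 3
r[2] = 13
r[3] = 17
r[4] = 27
r[5] = 31
r[6] = 40  (first piece 2, then r[4]=27)
r[7] = 44  (first piece 2, then r[5]=31)
r[8] = 55
r[9] = 58  (first piece 1, then r[8]=55)
r[10] = 68  (first piece 2, then r[8]=55)
r[11] = 74
r[12] = 82  (first piece 4, then r[8]=55)
Maximum revenue is $82.
Now minimize piece count subject to staying optimal: for each k, pieces[k] = 1 + min over i with p[i]+r[k−i]=r[k] of pieces[k−i].
pieces[9] = 2
pieces[10] = 2
pieces[11] = 1
pieces[12] = 2

2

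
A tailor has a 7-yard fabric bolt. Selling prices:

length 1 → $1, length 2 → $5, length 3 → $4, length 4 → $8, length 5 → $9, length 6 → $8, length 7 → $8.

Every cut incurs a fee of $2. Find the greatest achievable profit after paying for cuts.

Let r[k] be the best obtainable value from length k. For each k, try every first piece i and keep the best of price[i] + r[k−i] minus the 2 cut fee when i<k.
r[1] = 1
r[2] = 5
r[3] = 4  (first piece 1, then r[2]=5)
r[4] = 8  (first piece 2, then r[2]=5)
r[5] = 9
r[6] = 11  (first piece 2, then r[4]=8)
r[7] = 12  (first piece 2, then r[5]=9)
One optimal plan: pieces 5 + 2 (1 cut) → $14 − $2 = $12.

12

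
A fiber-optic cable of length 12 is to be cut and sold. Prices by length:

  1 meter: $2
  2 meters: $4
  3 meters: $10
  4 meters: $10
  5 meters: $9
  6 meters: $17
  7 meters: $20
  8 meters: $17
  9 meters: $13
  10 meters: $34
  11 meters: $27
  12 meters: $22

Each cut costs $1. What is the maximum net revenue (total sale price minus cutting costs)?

37

Let r[k] be the best obtainable value from length k. For each k, try every first piece i and keep the best of price[i] + r[k−i] minus the 1 cut fee when i<k.
r[1] = 2
r[2] = 4
r[3] = 10
r[4] = 11  (first piece 1, then r[3]=10)
r[5] = 13  (first piece 2, then r[3]=10)
r[6] = 19  (first piece 3, then r[3]=10)
r[7] = 20  (first piece 1, then r[6]=19)
r[8] = 22  (first piece 2, then r[6]=19)
r[9] = 28  (first piece 3, then r[6]=19)
r[10] = 34
r[11] = 35  (first piece 1, then r[10]=34)
r[12] = 37  (first piece 2, then r[10]=34)
One optimal plan: pieces 10 + 2 (1 cut) → $38 − $1 = $37.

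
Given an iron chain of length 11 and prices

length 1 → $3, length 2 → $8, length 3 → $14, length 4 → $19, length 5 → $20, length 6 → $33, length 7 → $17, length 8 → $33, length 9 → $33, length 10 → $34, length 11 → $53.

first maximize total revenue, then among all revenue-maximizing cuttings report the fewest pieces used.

Let r[k] be the best obtainable value from length k. For each k, try every first piece i and keep the best of price[i] + r[k−i].
r[1] = 3
r[2] = 8
r[3] = 14
r[4] = 19
r[5] = 22  (first piece 1, then r[4]=19)
r[6] = 33
r[7] = 36  (first piece 1, then r[6]=33)
r[8] = 41  (first piece 2, then r[6]=33)
r[9] = 47  (first piece 3, then r[6]=33)
r[10] = 52  (first piece 4, then r[6]=33)
r[11] = 55  (first piece 1, then r[10]=52)
Maximum revenue is $55.
Now minimize piece count subject to staying optimal: for each k, pieces[k] = 1 + min over i with p[i]+r[k−i]=r[k] of pieces[k−i].
pieces[8] = 2
pieces[9] = 2
pieces[10] = 2
pieces[11] = 3

3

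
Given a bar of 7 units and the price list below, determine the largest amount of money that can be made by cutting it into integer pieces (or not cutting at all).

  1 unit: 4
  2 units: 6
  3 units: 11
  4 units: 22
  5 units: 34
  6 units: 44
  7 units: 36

48

Let best[k] be the best obtainable value from length k. For each k, try every first piece i and keep the best of price[i] + best[k−i].
best[1] = 4
best[2] = max(4+4, 6+0) = 8
best[3] = max(4+8, 6+4, 11+0) = 12
best[4] = max(4+12, 6+8, 11+4, 22+0) = 22
best[5] = max(4+22, 6+12, 11+8, 22+4, 34+0) = 34
best[6] = max(4+34, 6+22, 11+12, 22+8, 34+4, 44+0) = 44
best[7] = max(4+44, 6+34, 11+22, …, 44+4, 36+0) = 48
One optimal cutting: 6 + 1 → 44 + 4 = 48.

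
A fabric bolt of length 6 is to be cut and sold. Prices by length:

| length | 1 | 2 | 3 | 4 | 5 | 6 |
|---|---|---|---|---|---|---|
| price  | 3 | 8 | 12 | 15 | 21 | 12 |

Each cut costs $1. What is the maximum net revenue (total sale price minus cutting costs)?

23

Consider every possible first cut. r[k] is the best of p[i]+r[k−i] over all sellable i≤k, charging 1 whenever i<k.
r[1] = 3
r[2] = max(3+3-1, 8+0) = 8
r[3] = max(3+8-1, 8+3-1, 12+0) = 12
r[4] = max(3+12-1, 8+8-1, 12+3-1, 15+0) = 15
r[5] = max(3+15-1, 8+12-1, 12+8-1, 15+3-1, 21+0) = 21
r[6] = max(3+21-1, 8+15-1, 12+12-1, 15+8-1, 21+3-1, 12+0) = 23
One optimal plan: pieces 5 + 1 (1 cut) → $24 − $1 = $23.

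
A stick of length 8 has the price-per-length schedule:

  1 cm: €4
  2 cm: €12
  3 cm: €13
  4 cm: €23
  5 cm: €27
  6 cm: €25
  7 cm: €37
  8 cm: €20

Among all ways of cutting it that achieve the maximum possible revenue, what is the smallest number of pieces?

4

Build r[k] bottom-up: r[k] = max over allowed piece i of (p[i] + r[k−i]).
r[1] = 4
r[2] = 12
r[3] = 16  (first piece 1, then r[2]=12)
r[4] = 24  (first piece 2, then r[2]=12)
r[5] = 28  (first piece 1, then r[4]=24)
r[6] = 36  (first piece 2, then r[4]=24)
r[7] = 40  (first piece 1, then r[6]=36)
r[8] = 48  (first piece 2, then r[6]=36)
Maximum revenue is €48.
Now minimize piece count subject to staying optimal: for each k, pieces[k] = 1 + min over i with p[i]+r[k−i]=r[k] of pieces[k−i].
pieces[5] = 3
pieces[6] = 3
pieces[7] = 4
pieces[8] = 4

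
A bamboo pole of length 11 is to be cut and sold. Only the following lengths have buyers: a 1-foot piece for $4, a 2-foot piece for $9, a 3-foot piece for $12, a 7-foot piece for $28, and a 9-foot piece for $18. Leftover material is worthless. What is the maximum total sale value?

Build best[k] bottom-up: best[k] = max over allowed piece i of (p[i] + best[k−i]).
best[1] = 4
best[2] = 9
best[3] = 13  (first piece 1, then best[2]=9)
best[4] = 18  (first piece 2, then best[2]=9)
best[5] = 22  (first piece 1, then best[4]=18)
best[6] = 27  (first piece 2, then best[4]=18)
best[7] = 31  (first piece 1, then best[6]=27)
best[8] = 36  (first piece 2, then best[6]=27)
best[9] = 40  (first piece 1, then best[8]=36)
best[10] = 45  (first piece 2, then best[8]=36)
best[11] = 49  (first piece 1, then best[10]=45)
One optimal cutting: 2 + 2 + 2 + 2 + 2 + 1 → $49.

49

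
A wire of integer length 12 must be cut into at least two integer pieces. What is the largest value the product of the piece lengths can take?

Define g[k] = max over 1≤i<k of i · max(k−i, g[k−i]); the inner max lets the remainder stay uncut if that's better.
g[2] = 1×max(1,0) = 1×1 = 1
g[3] = max(1×2, 2×1) = 2
g[4] = max(1×3, 2×2, 3×1) = 4
g[5] = max(1×4, 2×3, 3×2, 4×1) = 6
g[6] = max(1×6, 2×4, 3×3, 4×2, 5×1) = 9
g[7] = max(1×9, 2×6, 3×4, 4×3, 5×2, 6×1) = 12
g[8] = max(1×12, 2×9, 3×6, …, 6×2, 7×1) = 18
g[9] = max(1×18, 2×12, 3×9, …, 7×2, 8×1) = 27
g[10] = max(1×27, 2×18, 3×12, …, 8×2, 9×1) = 36
g[11] = max(1×36, 2×27, 3×18, …, 9×2, 10×1) = 54
g[12] = max(1×54, 2×36, 3×27, …, 10×2, 11×1) = 81
One optimal split: 3 + 3 + 3 + 3; product 3×3×3×3 = 81.

81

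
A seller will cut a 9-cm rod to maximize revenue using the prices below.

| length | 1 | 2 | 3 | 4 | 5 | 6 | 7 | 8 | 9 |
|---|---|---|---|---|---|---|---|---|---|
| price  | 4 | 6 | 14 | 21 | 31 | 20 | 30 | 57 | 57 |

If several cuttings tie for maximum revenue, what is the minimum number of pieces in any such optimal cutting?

Build r[k] bottom-up: r[k] = max over allowed piece i of (p[i] + r[k−i]).
r[1] = 4
r[2] = max(4+4, 6+0) = 8
r[3] = max(4+8, 6+4, 14+0) = 14
r[4] = max(4+14, 6+8, 14+4, 21+0) = 21
r[5] = max(4+21, 6+14, 14+8, 21+4, 31+0) = 31
r[6] = max(4+31, 6+21, 14+14, 21+8, 31+4, 20+0) = 35
r[7] = max(4+35, 6+31, 14+21, …, 20+4, 30+0) = 39
r[8] = max(4+39, 6+35, 14+31, …, 30+4, 57+0) = 57
r[9] = max(4+57, 6+39, 14+35, …, 57+4, 57+0) = 61
Maximum revenue is 61.
Now minimize piece count subject to staying optimal: for each k, pieces[k] = 1 + min over i with p[i]+r[k−i]=r[k] of pieces[k−i].
pieces[6] = 2
pieces[7] = 3
pieces[8] = 1
pieces[9] = 2

2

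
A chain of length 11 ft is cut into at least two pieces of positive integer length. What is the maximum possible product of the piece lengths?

Fill f[k] for k=2..11: at each k try every first piece i and multiply by the better of (k−i) uncut or f[k−i].
f[2] = 1×max(1,0) = 1×1 = 1
f[3] = 1×max(2,1) = 1×2 = 2
f[4] = 2×max(2,1) = 2×2 = 4
f[5] = 2×max(3,2) = 2×3 = 6
f[6] = 3×max(3,2) = 3×3 = 9
f[7] = 2×max(5,6) = 2×6 = 12
f[8] = 2×max(6,9) = 2×9 = 18
f[9] = 3×max(6,9) = 3×9 = 27
f[10] = 2×max(8,18) = 2×18 = 36
f[11] = 2×max(9,27) = 2×27 = 54
One optimal split: 3 + 3 + 3 + 2; product 3×3×3×2 = 54.

54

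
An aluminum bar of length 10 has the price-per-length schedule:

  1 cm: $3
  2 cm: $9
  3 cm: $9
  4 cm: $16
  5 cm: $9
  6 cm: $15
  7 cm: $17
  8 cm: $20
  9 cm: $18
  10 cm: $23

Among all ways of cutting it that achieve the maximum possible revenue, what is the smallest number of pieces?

5

Build r[k] bottom-up: r[k] = max over allowed piece i of (p[i] + r[k−i]).
r[1] = 3
r[2] = max(3+3, 9+0) = 9
r[3] = max(3+9, 9+3, 9+0) = 12
r[4] = max(3+12, 9+9, 9+3, 16+0) = 18
r[5] = max(3+18, 9+12, 9+9, 16+3, 9+0) = 21
r[6] = max(3+21, 9+18, 9+12, 16+9, 9+3, 15+0) = 27
r[7] = max(3+27, 9+21, 9+18, …, 15+3, 17+0) = 30
r[8] = max(3+30, 9+27, 9+21, …, 17+3, 20+0) = 36
r[9] = max(3+36, 9+30, 9+27, …, 20+3, 18+0) = 39
r[10] = max(3+39, 9+36, 9+30, …, 18+3, 23+0) = 45
Maximum revenue is $45.
Now minimize piece count subject to staying optimal: for each k, pieces[k] = 1 + min over i with p[i]+r[k−i]=r[k] of pieces[k−i].
pieces[7] = 4
pieces[8] = 4
pieces[9] = 5
pieces[10] = 5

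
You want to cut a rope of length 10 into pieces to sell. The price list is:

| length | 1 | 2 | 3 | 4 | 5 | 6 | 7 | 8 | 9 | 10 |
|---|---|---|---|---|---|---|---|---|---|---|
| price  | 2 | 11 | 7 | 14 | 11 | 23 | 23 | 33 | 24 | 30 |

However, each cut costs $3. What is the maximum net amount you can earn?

43

Let v[k] be the best obtainable value from length k. For each k, try every first piece i and keep the best of price[i] + v[k−i] minus the 3 cut fee when i<k.
v[1] = 2
v[2] = 11
v[3] = 10  (first piece 1, then v[2]=11)
v[4] = 19  (first piece 2, then v[2]=11)
v[5] = 18  (first piece 1, then v[4]=19)
v[6] = 27  (first piece 2, then v[4]=19)
v[7] = 26  (first piece 1, then v[6]=27)
v[8] = 35  (first piece 2, then v[6]=27)
v[9] = 34  (first piece 1, then v[8]=35)
v[10] = 43  (first piece 2, then v[8]=35)
One optimal plan: pieces 2 + 2 + 2 + 2 + 2 (4 cuts) → $55 − $12 = $43.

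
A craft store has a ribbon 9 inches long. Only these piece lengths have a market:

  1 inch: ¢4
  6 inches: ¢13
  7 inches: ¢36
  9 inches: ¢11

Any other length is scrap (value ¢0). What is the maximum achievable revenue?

44

Build r[k] bottom-up: r[k] = max over allowed piece i of (p[i] + r[k−i]).
r[1] = 4
r[2] = 8  (first piece 1, then r[1]=4)
r[3] = 12  (first piece 1, then r[2]=8)
r[4] = 16  (first piece 1, then r[3]=12)
r[5] = 20  (first piece 1, then r[4]=16)
r[6] = max(4+20, 13+0) = 24
r[7] = max(4+24, 13+4, 36+0) = 36
r[8] = max(4+36, 13+8, 36+4) = 40
r[9] = max(4+40, 13+12, 36+8, 11+0) = 44
One optimal cutting: 7 + 1 + 1 → ¢44.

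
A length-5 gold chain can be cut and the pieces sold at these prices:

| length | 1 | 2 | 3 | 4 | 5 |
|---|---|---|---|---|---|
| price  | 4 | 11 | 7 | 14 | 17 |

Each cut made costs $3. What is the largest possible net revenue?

20

Consider every possible first cut. r[k] is the best of p[i]+r[k−i] over all sellable i≤k, charging 3 whenever i<k.
r[1] = 4
r[2] = max(4+4-3, 11+0) = 11
r[3] = max(4+11-3, 11+4-3, 7+0) = 12
r[4] = max(4+12-3, 11+11-3, 7+4-3, 14+0) = 19
r[5] = max(4+19-3, 11+12-3, 7+11-3, 14+4-3, 17+0) = 20
One optimal plan: pieces 2 + 2 + 1 (2 cuts) → $26 − $6 = $20.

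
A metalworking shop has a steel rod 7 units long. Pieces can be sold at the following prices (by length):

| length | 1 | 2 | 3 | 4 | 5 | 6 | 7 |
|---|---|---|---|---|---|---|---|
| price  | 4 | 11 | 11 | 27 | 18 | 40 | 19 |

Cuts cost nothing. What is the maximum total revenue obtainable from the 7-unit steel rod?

44

Consider every possible first cut. R[k] is the best of p[i]+R[k−i] over all sellable i≤k.
R[1] = 4
R[2] = max(4+4, 11+0) = 11
R[3] = max(4+11, 11+4, 11+0) = 15
R[4] = max(4+15, 11+11, 11+4, 27+0) = 27
R[5] = max(4+27, 11+15, 11+11, 27+4, 18+0) = 31
R[6] = max(4+31, 11+27, 11+15, 27+11, 18+4, 40+0) = 40
R[7] = max(4+40, 11+31, 11+27, …, 40+4, 19+0) = 44
One optimal cutting: 6 + 1 → $40 + $4 = $44.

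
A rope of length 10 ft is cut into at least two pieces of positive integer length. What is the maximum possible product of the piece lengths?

Let P[k] be the best product for length k (with at least one cut). For each first piece i, the rest contributes max(k−i, P[k−i]).
Small cases: P[2]=1, P[3]=2, P[4]=4.
P[5] = 2*max(3,2) = 2*3 = 6
P[6] = 3*max(3,2) = 3*3 = 9
P[7] = 2*max(5,6) = 2*6 = 12
P[8] = 2*max(6,9) = 2*9 = 18
P[9] = 3*max(6,9) = 3*9 = 27
P[10] = 2*max(8,18) = 2*18 = 36
One optimal split: 3 + 3 + 2 + 2; product 3*3*2*2 = 36.

36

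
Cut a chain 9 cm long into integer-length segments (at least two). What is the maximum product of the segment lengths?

27

Fill g[k] for k=2..9: at each k try every first piece i and multiply by the better of (k−i) uncut or g[k−i].
g[2] = 1·max(1,0) = 1·1 = 1
g[3] = 1·max(2,1) = 1·2 = 2
g[4] = 2·max(2,1) = 2·2 = 4
g[5] = 2·max(3,2) = 2·3 = 6
g[6] = 3·max(3,2) = 3·3 = 9
g[7] = 2·max(5,6) = 2·6 = 12
g[8] = 2·max(6,9) = 2·9 = 18
g[9] = 3·max(6,9) = 3·9 = 27
One optimal split: 3 + 3 + 3; product 3·3·3 = 27.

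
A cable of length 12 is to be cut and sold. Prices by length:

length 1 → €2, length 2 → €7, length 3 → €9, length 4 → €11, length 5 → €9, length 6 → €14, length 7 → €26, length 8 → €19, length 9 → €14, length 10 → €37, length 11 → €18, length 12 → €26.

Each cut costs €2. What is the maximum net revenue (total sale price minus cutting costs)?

42

Build net[k] bottom-up: net[k] = max over allowed piece i of (p[i] + net[k−i]) − 2 per cut.
net[1] = 2
net[2] = 7
net[3] = 9
net[4] = 12  (first piece 2, then net[2]=7)
net[5] = 14  (first piece 2, then net[3]=9)
net[6] = 17  (first piece 2, then net[4]=12)
net[7] = 26
net[8] = 26  (first piece 1, then net[7]=26)
net[9] = 31  (first piece 2, then net[7]=26)
net[10] = 37
net[11] = 37  (first piece 1, then net[10]=37)
net[12] = 42  (first piece 2, then net[10]=37)
One optimal plan: pieces 10 + 2 (1 cut) → €44 − €2 = €42.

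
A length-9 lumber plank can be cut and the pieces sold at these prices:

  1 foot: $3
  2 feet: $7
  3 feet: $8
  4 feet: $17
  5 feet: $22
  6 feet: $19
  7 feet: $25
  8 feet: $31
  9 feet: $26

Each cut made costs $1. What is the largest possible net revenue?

38

Build v[k] bottom-up: v[k] = max over allowed piece i of (p[i] + v[k−i]) − 1 per cut.
v[1] = 3
v[2] = max(3+3-1, 7+0) = 7
v[3] = max(3+7-1, 7+3-1, 8+0) = 9
v[4] = max(3+9-1, 7+7-1, 8+3-1, 17+0) = 17
v[5] = max(3+17-1, 7+9-1, 8+7-1, 17+3-1, 22+0) = 22
v[6] = max(3+22-1, 7+17-1, 8+9-1, 17+7-1, 22+3-1, 19+0) = 24
v[7] = max(3+24-1, 7+22-1, 8+17-1, …, 19+3-1, 25+0) = 28
v[8] = max(3+28-1, 7+24-1, 8+22-1, …, 25+3-1, 31+0) = 33
v[9] = max(3+33-1, 7+28-1, 8+24-1, …, 31+3-1, 26+0) = 38
One optimal plan: pieces 5 + 4 (1 cut) → $39 − $1 = $38.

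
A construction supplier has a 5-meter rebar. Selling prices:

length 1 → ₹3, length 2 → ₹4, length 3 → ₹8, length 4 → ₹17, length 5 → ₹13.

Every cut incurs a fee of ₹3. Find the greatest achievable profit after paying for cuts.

Build net[k] bottom-up: net[k] = max over allowed piece i of (p[i] + net[k−i]) − 3 per cut.
net[1] = 3
net[2] = max(3+3-3, 4+0) = 4
net[3] = max(3+4-3, 4+3-3, 8+0) = 8
net[4] = max(3+8-3, 4+4-3, 8+3-3, 17+0) = 17
net[5] = max(3+17-3, 4+8-3, 8+4-3, 17+3-3, 13+0) = 17
One optimal plan: pieces 4 + 1 (1 cut) → ₹20 − ₹3 = ₹17.

17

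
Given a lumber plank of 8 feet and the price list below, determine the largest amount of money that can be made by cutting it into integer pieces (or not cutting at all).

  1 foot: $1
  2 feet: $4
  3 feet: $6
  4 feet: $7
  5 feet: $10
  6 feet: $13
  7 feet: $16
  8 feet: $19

Consider every possible first cut. R[k] is the best of p[i]+R[k−i] over all sellable i≤k.
R[1] = 1
R[2] = max(1+1, 4+0) = 4
R[3] = max(1+4, 4+1, 6+0) = 6
R[4] = max(1+6, 4+4, 6+1, 7+0) = 8
R[5] = max(1+8, 4+6, 6+4, 7+1, 10+0) = 10
R[6] = max(1+10, 4+8, 6+6, 7+4, 10+1, 13+0) = 13
R[7] = max(1+13, 4+10, 6+8, …, 13+1, 16+0) = 16
R[8] = max(1+16, 4+13, 6+10, …, 16+1, 19+0) = 19
Best is to sell the whole 8-foot piece uncut for $19.

19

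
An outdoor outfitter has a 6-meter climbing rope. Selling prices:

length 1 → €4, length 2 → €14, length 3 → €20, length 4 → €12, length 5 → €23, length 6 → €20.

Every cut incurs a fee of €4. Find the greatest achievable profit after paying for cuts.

36

Consider every possible first cut. v[k] is the best of p[i]+v[k−i] over all sellable i≤k, charging 4 whenever i<k.
v[1] = 4
v[2] = 14
v[3] = 20
v[4] = 24  (first piece 2, then v[2]=14)
v[5] = 30  (first piece 2, then v[3]=20)
v[6] = 36  (first piece 3, then v[3]=20)
One optimal plan: pieces 3 + 3 (1 cut) → €40 − €4 = €36.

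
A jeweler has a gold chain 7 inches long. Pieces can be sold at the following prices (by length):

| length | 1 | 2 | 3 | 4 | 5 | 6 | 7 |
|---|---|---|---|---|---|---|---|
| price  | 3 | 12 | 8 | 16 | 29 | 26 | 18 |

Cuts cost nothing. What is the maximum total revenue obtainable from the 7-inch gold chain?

Let R[k] be the best obtainable value from length k. For each k, try every first piece i and keep the best of price[i] + R[k−i].
R[1] = 3
R[2] = max(3+3, 12+0) = 12
R[3] = max(3+12, 12+3, 8+0) = 15
R[4] = max(3+15, 12+12, 8+3, 16+0) = 24
R[5] = max(3+24, 12+15, 8+12, 16+3, 29+0) = 29
R[6] = max(3+29, 12+24, 8+15, 16+12, 29+3, 26+0) = 36
R[7] = max(3+36, 12+29, 8+24, …, 26+3, 18+0) = 41
One optimal cutting: 5 + 2 → $29 + $12 = $41.

41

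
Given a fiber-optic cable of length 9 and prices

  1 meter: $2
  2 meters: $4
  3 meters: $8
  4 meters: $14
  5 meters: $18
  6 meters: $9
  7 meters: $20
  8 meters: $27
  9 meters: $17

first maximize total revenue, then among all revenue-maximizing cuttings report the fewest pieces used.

2

Consider every possible first cut. r[k] is the best of p[i]+r[k−i] over all sellable i≤k.
r[1] = 2
r[2] = max(2+2, 4+0) = 4
r[3] = max(2+4, 4+2, 8+0) = 8
r[4] = max(2+8, 4+4, 8+2, 14+0) = 14
r[5] = max(2+14, 4+8, 8+4, 14+2, 18+0) = 18
r[6] = max(2+18, 4+14, 8+8, 14+4, 18+2, 9+0) = 20
r[7] = max(2+20, 4+18, 8+14, …, 9+2, 20+0) = 22
r[8] = max(2+22, 4+20, 8+18, …, 20+2, 27+0) = 28
r[9] = max(2+28, 4+22, 8+20, …, 27+2, 17+0) = 32
Maximum revenue is $32.
Now minimize piece count subject to staying optimal: for each k, pieces[k] = 1 + min over i with p[i]+r[k−i]=r[k] of pieces[k−i].
pieces[6] = 2
pieces[7] = 2
pieces[8] = 2
pieces[9] = 2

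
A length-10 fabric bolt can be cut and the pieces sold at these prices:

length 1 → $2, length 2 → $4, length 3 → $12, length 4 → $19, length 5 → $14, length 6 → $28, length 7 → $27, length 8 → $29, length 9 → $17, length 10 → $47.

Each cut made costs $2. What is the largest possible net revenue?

47

Consider every possible first cut. net[k] is the best of p[i]+net[k−i] over all sellable i≤k, charging 2 whenever i<k.
net[1] = 2
net[2] = max(2+2-2, 4+0) = 4
net[3] = max(2+4-2, 4+2-2, 12+0) = 12
net[4] = max(2+12-2, 4+4-2, 12+2-2, 19+0) = 19
net[5] = max(2+19-2, 4+12-2, 12+4-2, 19+2-2, 14+0) = 19
net[6] = max(2+19-2, 4+19-2, 12+12-2, 19+4-2, 14+2-2, 28+0) = 28
net[7] = max(2+28-2, 4+19-2, 12+19-2, …, 28+2-2, 27+0) = 29
net[8] = max(2+29-2, 4+28-2, 12+19-2, …, 27+2-2, 29+0) = 36
net[9] = max(2+36-2, 4+29-2, 12+28-2, …, 29+2-2, 17+0) = 38
net[10] = max(2+38-2, 4+36-2, 12+29-2, …, 17+2-2, 47+0) = 47
Best is to make no cuts and sell whole for $47.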